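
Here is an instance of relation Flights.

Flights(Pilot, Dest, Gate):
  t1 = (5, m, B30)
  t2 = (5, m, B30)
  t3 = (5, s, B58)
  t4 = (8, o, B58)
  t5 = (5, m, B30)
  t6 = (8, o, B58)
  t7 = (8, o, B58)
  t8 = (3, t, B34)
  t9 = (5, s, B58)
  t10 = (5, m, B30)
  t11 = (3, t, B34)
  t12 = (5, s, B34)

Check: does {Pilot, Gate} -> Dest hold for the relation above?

(Pilot=5, Gate=B30): rows 1, 2, 5, 10 → Dest = m, m, m, m ✓
(Pilot=5, Gate=B58): rows 3, 9 → Dest = s, s ✓
(Pilot=8, Gate=B58): rows 4, 6, 7 → Dest = o, o, o ✓
(Pilot=3, Gate=B34): rows 8, 11 → Dest = t, t ✓
(Pilot=5, Gate=B34): row 12 → Dest = s ✓
Every {Pilot, Gate} value is associated with a single Dest value, so {Pilot, Gate} -> Dest holds.

Yes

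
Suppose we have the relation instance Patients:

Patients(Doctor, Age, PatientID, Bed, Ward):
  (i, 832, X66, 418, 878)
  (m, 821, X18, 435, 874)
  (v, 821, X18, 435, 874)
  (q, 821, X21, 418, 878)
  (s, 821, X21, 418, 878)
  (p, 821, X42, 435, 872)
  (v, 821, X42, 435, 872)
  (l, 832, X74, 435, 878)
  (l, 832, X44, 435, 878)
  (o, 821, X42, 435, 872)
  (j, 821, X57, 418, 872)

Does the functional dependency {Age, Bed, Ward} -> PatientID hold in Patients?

No

(Age=832, Bed=418, Ward=878): 1 row → PatientID = X66 ✓
(Age=821, Bed=435, Ward=874): 2 rows → PatientID = X18, X18 ✓
(Age=821, Bed=418, Ward=878): 2 rows → PatientID = X21, X21 ✓
(Age=821, Bed=435, Ward=872): 3 rows → PatientID = X42, X42, X42 ✓
(Age=832, Bed=435, Ward=878): 2 rows → PatientID takes values {X74, X44} — violation
(Age=821, Bed=418, Ward=872): 1 row → PatientID = X57 ✓
Two rows agree on {Age, Bed, Ward} but differ on PatientID, so {Age, Bed, Ward} -> PatientID does not hold.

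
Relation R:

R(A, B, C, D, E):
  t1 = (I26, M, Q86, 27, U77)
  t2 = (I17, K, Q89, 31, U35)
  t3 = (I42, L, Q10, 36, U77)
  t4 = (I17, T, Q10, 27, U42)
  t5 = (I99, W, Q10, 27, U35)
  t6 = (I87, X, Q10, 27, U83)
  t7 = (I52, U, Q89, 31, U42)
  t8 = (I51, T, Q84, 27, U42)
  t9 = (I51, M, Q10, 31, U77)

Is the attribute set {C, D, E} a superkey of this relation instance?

Yes

All 9 rows have distinct {C, D, E} values, so {C, D, E} → (all attributes) holds and {C, D, E} is a superkey.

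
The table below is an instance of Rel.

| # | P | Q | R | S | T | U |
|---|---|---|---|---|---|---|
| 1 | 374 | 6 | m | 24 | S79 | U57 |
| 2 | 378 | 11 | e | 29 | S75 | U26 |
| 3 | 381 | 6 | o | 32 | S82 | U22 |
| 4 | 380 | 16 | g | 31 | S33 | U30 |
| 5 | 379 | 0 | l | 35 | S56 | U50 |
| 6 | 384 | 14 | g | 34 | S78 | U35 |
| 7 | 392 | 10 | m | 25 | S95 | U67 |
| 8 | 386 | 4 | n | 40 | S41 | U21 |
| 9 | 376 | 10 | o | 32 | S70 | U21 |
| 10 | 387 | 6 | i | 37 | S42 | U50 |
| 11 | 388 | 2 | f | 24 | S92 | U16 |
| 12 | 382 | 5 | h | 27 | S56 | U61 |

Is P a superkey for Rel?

Yes

All 12 rows have distinct P values, so P → (all attributes) holds and P is a superkey.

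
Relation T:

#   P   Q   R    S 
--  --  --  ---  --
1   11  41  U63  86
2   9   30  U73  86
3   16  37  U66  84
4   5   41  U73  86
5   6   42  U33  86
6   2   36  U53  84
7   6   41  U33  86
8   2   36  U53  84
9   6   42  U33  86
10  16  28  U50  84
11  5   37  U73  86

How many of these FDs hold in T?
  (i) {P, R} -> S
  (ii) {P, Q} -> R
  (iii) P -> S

(i) {P, R} -> S: every LHS value maps to a single RHS value — holds.
(ii) {P, Q} -> R: every LHS value maps to a single RHS value — holds.
(iii) P -> S: every LHS value maps to a single RHS value — holds.
3 of the 3 dependencies hold.

3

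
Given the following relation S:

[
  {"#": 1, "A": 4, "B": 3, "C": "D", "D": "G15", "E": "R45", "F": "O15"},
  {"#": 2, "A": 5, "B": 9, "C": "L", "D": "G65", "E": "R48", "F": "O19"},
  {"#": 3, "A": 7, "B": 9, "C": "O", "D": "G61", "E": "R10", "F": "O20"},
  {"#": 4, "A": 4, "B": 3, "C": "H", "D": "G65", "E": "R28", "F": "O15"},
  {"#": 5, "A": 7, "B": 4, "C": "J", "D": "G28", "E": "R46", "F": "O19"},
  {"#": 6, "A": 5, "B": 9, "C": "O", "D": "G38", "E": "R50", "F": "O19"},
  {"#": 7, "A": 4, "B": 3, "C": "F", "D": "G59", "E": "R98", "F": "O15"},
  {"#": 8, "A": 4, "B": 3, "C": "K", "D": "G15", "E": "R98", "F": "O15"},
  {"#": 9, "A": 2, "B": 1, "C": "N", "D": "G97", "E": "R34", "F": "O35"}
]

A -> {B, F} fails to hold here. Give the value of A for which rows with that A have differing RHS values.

A=4: rows 1, 4, 7, 8 → {B,F} = (3, O15), (3, O15), (3, O15), (3, O15) ✓
A=5: rows 2, 6 → {B,F} = (9, O19), (9, O19) ✓
A=7: rows 3, 5 → {B,F} takes values {(9, O20), (4, O19)} — violation
A=2: row 9 → {B,F} = (1, O35) ✓
The only A value with inconsistent RHS is A=7.

7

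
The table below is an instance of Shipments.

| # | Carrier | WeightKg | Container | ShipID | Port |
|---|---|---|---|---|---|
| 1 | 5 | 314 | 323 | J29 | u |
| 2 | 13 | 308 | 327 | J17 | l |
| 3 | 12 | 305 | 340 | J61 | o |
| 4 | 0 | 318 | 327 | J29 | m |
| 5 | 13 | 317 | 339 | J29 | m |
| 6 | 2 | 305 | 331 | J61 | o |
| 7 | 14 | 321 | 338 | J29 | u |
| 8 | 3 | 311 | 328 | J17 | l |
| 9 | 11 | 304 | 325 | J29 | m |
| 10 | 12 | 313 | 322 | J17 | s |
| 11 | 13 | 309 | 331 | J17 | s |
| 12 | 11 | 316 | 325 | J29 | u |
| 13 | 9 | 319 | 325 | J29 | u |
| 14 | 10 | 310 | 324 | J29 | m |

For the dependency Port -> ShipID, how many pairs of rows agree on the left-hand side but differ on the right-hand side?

Port=u: all 4 rows agree on ShipID — 0 pairs.
Port=l: all 2 rows agree on ShipID — 0 pairs.
Port=o: all 2 rows agree on ShipID — 0 pairs.
Port=m: all 4 rows agree on ShipID — 0 pairs.
Port=s: all 2 rows agree on ShipID — 0 pairs.

0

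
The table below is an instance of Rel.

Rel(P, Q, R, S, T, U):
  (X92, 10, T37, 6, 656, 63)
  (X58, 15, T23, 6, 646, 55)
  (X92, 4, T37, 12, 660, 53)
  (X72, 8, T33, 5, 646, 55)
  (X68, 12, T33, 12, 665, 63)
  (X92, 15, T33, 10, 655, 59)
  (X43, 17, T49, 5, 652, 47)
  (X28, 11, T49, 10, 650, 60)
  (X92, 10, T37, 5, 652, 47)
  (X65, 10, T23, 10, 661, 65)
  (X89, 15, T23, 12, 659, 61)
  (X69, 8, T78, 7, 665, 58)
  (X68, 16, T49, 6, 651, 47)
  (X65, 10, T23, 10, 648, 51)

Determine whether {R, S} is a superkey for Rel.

No

Two distinct rows share (R=T23, S=10), so {R, S} does not determine every attribute — not a superkey.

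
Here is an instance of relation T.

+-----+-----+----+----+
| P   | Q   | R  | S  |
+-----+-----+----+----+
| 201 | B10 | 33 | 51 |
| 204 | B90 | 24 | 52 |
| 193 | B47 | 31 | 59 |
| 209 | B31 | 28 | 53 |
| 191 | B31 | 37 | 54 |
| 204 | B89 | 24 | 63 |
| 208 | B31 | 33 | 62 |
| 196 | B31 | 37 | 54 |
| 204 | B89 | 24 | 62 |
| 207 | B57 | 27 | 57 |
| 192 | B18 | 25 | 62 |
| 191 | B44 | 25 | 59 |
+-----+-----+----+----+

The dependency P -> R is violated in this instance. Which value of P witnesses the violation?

191

P=201: 1 row → R = 33 ✓
P=204: 3 rows → R = 24, 24, 24 ✓
P=193: 1 row → R = 31 ✓
P=209: 1 row → R = 28 ✓
P=191: 2 rows → R takes values {37, 25} — violation
P=208: 1 row → R = 33 ✓
P=196: 1 row → R = 37 ✓
P=207: 1 row → R = 27 ✓
P=192: 1 row → R = 25 ✓
The only P value with inconsistent R is P=191.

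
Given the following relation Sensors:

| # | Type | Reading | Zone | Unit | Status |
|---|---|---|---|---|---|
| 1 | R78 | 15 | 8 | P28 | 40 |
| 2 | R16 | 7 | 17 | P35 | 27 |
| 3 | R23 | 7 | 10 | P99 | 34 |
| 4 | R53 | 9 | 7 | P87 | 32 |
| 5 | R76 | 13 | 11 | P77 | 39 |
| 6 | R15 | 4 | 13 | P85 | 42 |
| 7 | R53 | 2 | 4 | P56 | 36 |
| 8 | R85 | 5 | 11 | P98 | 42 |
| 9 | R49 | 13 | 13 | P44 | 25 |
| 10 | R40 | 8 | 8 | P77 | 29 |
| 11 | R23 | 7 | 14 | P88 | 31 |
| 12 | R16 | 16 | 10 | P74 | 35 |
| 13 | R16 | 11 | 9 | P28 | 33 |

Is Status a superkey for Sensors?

No

Rows 6 and 8 have the same Status value Status=42 but are distinct tuples, so Status does not determine every attribute — not a superkey.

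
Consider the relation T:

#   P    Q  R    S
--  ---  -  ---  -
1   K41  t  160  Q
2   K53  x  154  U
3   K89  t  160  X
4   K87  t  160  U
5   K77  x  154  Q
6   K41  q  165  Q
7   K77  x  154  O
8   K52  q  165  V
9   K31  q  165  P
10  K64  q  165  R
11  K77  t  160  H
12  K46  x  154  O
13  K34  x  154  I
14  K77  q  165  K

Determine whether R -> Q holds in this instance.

Yes

R=160: rows 1, 3, 4, 11 → Q = t, t, t, t ✓
R=154: rows 2, 5, 7, 12, 13 → Q = x, x, x, x, x ✓
R=165: rows 6, 8, 9, 10, 14 → Q = q, q, q, q, q ✓
Every R value is associated with a single Q value, so R -> Q holds.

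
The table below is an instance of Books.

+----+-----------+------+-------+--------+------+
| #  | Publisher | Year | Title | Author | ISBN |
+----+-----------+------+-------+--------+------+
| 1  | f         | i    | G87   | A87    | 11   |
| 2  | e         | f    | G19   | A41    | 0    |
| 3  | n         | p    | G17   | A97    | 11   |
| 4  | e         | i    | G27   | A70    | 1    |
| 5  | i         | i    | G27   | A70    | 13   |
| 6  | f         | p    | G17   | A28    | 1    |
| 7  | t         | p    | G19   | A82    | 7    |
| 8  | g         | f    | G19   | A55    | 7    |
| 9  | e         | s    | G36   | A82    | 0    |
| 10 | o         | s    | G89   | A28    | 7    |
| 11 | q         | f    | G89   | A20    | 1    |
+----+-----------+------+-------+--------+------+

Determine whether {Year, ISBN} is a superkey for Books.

Yes

All 11 rows have distinct {Year, ISBN} values, so {Year, ISBN} → (all attributes) holds and {Year, ISBN} is a superkey.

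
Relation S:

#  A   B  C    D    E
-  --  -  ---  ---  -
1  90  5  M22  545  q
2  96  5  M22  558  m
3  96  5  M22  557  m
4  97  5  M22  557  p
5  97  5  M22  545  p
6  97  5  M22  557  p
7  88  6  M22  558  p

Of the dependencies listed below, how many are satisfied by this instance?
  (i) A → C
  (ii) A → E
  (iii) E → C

(i) A → C: every LHS value maps to a single RHS value — holds.
(ii) A → E: every LHS value maps to a single RHS value — holds.
(iii) E → C: every LHS value maps to a single RHS value — holds.
3 of the 3 dependencies hold.

3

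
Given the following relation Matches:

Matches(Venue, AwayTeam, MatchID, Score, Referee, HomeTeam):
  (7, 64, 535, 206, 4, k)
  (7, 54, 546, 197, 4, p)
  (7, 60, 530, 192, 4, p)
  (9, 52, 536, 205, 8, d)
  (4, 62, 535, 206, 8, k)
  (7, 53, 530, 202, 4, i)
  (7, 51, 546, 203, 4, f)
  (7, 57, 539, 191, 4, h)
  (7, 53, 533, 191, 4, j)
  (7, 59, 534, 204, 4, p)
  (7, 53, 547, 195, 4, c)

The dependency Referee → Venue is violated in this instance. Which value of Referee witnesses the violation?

Referee=4: 9 rows → Venue = 7, 7, 7, 7, 7, 7, 7, 7, 7 ✓
Referee=8: 2 rows → Venue takes values {9, 4} — violation
The only Referee value with inconsistent Venue is Referee=8.

8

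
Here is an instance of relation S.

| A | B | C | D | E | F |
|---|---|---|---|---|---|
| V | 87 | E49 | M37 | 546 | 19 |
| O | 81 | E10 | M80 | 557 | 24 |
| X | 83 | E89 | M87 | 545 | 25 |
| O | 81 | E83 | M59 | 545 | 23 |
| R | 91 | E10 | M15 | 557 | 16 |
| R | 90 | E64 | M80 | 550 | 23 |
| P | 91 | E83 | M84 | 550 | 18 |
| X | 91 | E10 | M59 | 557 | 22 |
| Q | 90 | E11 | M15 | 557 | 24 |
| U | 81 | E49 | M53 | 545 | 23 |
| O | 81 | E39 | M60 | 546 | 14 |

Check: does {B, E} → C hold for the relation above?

(B=87, E=546): 1 row → C = E49 ✓
(B=81, E=557): 1 row → C = E10 ✓
(B=83, E=545): 1 row → C = E89 ✓
(B=81, E=545): 2 rows → C takes values {E83, E49} — violation
(B=91, E=557): 2 rows → C = E10, E10 ✓
(B=90, E=550): 1 row → C = E64 ✓
(B=91, E=550): 1 row → C = E83 ✓
(B=90, E=557): 1 row → C = E11 ✓
(B=81, E=546): 1 row → C = E39 ✓
Two rows agree on {B, E} but differ on C, so {B, E} → C does not hold.

No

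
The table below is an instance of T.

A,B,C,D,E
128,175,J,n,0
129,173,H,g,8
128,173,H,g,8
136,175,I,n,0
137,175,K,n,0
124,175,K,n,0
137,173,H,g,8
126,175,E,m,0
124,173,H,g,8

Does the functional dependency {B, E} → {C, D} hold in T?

No

(B=175, E=0): 5 rows → {C,D} takes values {(J, n), (I, n), (K, n), (E, m)} — violation
(B=173, E=8): 4 rows → {C,D} = (H, g), (H, g), (H, g), (H, g) ✓
Two rows agree on {B, E} but differ on {C, D}, so {B, E} → {C, D} does not hold.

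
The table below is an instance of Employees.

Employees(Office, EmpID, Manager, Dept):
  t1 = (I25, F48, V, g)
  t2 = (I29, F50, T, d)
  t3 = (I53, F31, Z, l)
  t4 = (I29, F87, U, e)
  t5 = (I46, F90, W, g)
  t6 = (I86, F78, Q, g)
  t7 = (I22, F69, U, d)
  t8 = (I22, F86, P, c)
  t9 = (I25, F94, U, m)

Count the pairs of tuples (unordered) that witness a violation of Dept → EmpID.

Dept=g: violating pairs (1,5), (1,6), (5,6) — 3 pairs.
Dept=d: violating pairs (2,7) — 1 pair.

4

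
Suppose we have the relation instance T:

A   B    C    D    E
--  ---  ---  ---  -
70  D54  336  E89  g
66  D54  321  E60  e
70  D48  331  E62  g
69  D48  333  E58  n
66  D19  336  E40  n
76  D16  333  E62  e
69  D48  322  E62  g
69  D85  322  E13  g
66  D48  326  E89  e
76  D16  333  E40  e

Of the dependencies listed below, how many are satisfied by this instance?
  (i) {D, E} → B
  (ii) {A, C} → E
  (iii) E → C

(i) {D, E} → B: every LHS value maps to a single RHS value — holds.
(ii) {A, C} → E: every LHS value maps to a single RHS value — holds.
(iii) E → C: E=g: 4 rows → C takes values {336, 331, 322} — violation; E=e: 4 rows → C takes values {321, 333, 326} — violation; E=n: 2 rows → C takes values {333, 336} — violation — fails.
2 of the 3 dependencies hold.

2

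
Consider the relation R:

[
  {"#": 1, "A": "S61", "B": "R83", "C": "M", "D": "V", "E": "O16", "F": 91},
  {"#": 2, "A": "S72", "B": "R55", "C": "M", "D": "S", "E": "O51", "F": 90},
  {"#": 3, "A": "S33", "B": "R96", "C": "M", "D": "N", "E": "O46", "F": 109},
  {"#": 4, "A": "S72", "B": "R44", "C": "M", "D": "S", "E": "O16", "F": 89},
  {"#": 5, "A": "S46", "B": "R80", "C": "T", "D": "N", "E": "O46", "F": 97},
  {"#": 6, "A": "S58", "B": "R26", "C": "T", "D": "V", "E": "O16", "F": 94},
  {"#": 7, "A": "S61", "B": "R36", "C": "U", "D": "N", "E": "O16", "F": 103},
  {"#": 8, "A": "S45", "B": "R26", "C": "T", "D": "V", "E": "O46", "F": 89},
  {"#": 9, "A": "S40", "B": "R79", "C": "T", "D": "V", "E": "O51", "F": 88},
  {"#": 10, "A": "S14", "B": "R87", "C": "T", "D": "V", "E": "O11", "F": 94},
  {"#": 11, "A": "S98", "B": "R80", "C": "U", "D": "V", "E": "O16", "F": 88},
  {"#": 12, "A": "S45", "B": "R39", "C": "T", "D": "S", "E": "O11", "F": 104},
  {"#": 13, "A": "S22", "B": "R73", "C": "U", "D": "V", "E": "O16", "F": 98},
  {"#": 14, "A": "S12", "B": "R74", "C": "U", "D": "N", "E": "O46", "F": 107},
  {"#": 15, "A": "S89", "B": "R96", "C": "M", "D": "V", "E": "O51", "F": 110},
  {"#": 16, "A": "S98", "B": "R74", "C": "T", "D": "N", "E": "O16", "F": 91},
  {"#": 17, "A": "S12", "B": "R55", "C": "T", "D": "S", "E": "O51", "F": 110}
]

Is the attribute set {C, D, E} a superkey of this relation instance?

No

Rows 11 and 13 have the same {C, D, E} value (C=U, D=V, E=O16) but are distinct tuples, so {C, D, E} does not determine every attribute — not a superkey.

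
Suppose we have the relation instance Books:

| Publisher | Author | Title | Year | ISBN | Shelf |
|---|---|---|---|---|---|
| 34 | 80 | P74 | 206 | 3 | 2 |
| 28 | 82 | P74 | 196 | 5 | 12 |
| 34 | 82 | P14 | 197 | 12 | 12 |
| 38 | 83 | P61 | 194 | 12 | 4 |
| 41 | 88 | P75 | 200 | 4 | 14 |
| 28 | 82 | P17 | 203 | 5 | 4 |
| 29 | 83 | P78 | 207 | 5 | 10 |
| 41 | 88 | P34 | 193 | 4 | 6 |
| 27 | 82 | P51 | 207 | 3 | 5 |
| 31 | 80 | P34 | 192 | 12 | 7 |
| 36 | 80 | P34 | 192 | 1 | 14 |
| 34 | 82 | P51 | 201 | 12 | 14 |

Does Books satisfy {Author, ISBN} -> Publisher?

Yes

(Author=80, ISBN=3): 1 row → Publisher = 34 ✓
(Author=82, ISBN=5): 2 rows → Publisher = 28, 28 ✓
(Author=82, ISBN=12): 2 rows → Publisher = 34, 34 ✓
(Author=83, ISBN=12): 1 row → Publisher = 38 ✓
(Author=88, ISBN=4): 2 rows → Publisher = 41, 41 ✓
(Author=83, ISBN=5): 1 row → Publisher = 29 ✓
(Author=82, ISBN=3): 1 row → Publisher = 27 ✓
(Author=80, ISBN=12): 1 row → Publisher = 31 ✓
(Author=80, ISBN=1): 1 row → Publisher = 36 ✓
Every {Author, ISBN} value is associated with a single Publisher value, so {Author, ISBN} -> Publisher holds.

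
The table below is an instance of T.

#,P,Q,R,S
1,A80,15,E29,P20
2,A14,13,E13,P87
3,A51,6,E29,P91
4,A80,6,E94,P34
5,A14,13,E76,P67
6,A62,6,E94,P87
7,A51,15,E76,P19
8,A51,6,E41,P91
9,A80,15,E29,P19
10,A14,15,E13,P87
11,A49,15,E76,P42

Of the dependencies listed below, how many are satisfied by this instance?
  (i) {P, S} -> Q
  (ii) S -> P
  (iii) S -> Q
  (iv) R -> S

(i) {P, S} -> Q: (P=A14, S=P87): rows 2, 10 → Q takes values {13, 15} — violation — fails.
(ii) S -> P: S=P87: rows 2, 6, 10 → P takes values {A14, A62} — violation; S=P19: rows 7, 9 → P takes values {A51, A80} — violation — fails.
(iii) S -> Q: S=P87: rows 2, 6, 10 → Q takes values {13, 6, 15} — violation — fails.
(iv) R -> S: R=E29: rows 1, 3, 9 → S takes values {P20, P91, P19} — violation; R=E94: rows 4, 6 → S takes values {P34, P87} — violation; R=E76: rows 5, 7, 11 → S takes values {P67, P19, P42} — violation — fails.
None of the 4 dependencies hold.

0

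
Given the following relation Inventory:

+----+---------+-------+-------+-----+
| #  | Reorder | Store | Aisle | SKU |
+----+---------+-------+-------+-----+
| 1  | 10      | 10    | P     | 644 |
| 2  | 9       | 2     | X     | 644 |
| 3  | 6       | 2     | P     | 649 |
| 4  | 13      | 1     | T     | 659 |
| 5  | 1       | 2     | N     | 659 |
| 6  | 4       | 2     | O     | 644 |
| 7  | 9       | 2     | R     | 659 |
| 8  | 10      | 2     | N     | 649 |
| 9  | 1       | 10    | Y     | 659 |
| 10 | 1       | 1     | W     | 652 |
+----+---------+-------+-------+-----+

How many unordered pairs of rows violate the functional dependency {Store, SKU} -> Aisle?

3

(Store=2, SKU=644): violating pairs (2,6) — 1 pair.
(Store=2, SKU=649): violating pairs (3,8) — 1 pair.
(Store=2, SKU=659): violating pairs (5,7) — 1 pair.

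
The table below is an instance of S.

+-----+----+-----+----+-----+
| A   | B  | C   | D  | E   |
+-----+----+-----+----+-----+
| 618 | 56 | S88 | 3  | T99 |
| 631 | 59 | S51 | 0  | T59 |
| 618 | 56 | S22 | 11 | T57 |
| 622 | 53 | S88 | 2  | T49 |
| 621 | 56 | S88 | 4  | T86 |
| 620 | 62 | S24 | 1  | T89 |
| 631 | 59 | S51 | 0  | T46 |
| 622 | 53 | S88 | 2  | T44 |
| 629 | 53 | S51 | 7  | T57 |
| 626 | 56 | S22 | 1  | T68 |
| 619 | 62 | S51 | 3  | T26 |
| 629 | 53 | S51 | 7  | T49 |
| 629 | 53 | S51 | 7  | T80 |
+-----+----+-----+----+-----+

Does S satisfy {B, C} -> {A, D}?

(B=56, C=S88): 2 rows → {A,D} takes values {(618, 3), (621, 4)} — violation
(B=59, C=S51): 2 rows → {A,D} = (631, 0), (631, 0) ✓
(B=56, C=S22): 2 rows → {A,D} takes values {(618, 11), (626, 1)} — violation
(B=53, C=S88): 2 rows → {A,D} = (622, 2), (622, 2) ✓
(B=62, C=S24): 1 row → {A,D} = (620, 1) ✓
(B=53, C=S51): 3 rows → {A,D} = (629, 7), (629, 7), (629, 7) ✓
(B=62, C=S51): 1 row → {A,D} = (619, 3) ✓
Two rows agree on {B, C} but differ on {A, D}, so {B, C} -> {A, D} does not hold.

No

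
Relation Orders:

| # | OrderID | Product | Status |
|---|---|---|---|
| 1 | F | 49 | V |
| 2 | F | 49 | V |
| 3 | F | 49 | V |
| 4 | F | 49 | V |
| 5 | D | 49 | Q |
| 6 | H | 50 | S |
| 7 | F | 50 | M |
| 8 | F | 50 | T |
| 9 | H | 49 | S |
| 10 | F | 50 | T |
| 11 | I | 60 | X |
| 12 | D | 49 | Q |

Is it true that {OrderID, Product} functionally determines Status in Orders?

(OrderID=F, Product=49): rows 1, 2, 3, 4 → Status = V, V, V, V ✓
(OrderID=D, Product=49): rows 5, 12 → Status = Q, Q ✓
(OrderID=H, Product=50): row 6 → Status = S ✓
(OrderID=F, Product=50): rows 7, 8, 10 → Status takes values {M, T} — violation
(OrderID=H, Product=49): row 9 → Status = S ✓
(OrderID=I, Product=60): row 11 → Status = X ✓
Two rows agree on {OrderID, Product} but differ on Status, so {OrderID, Product} → Status does not hold.

No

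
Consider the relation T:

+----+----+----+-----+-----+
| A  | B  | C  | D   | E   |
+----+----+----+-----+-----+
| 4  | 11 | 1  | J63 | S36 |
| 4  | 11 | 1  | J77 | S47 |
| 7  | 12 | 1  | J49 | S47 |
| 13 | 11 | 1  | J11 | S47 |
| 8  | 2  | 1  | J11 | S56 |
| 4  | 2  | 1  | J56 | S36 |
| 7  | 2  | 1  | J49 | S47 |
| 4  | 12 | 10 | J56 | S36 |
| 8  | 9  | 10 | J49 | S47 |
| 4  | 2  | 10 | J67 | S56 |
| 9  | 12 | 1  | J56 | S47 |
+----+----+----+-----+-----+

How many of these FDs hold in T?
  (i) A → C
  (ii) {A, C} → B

(i) A → C: A=4: 5 rows → C takes values {1, 10} — violation; A=8: 2 rows → C takes values {1, 10} — violation — fails.
(ii) {A, C} → B: (A=4, C=1): 3 rows → B takes values {11, 2} — violation; (A=7, C=1): 2 rows → B takes values {12, 2} — violation; (A=4, C=10): 2 rows → B takes values {12, 2} — violation — fails.
None of the 2 dependencies hold.

0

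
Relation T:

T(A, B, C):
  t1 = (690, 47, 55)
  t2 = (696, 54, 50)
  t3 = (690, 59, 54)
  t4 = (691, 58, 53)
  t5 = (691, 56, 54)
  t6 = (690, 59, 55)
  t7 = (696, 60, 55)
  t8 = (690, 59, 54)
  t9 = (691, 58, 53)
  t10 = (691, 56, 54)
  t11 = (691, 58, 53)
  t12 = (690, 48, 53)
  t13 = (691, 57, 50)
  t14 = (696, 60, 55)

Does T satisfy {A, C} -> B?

No

(A=690, C=55): rows 1, 6 → B takes values {47, 59} — violation
(A=696, C=50): row 2 → B = 54 ✓
(A=690, C=54): rows 3, 8 → B = 59, 59 ✓
(A=691, C=53): rows 4, 9, 11 → B = 58, 58, 58 ✓
(A=691, C=54): rows 5, 10 → B = 56, 56 ✓
(A=696, C=55): rows 7, 14 → B = 60, 60 ✓
(A=690, C=53): row 12 → B = 48 ✓
(A=691, C=50): row 13 → B = 57 ✓
Two rows agree on {A, C} but differ on B, so {A, C} -> B does not hold.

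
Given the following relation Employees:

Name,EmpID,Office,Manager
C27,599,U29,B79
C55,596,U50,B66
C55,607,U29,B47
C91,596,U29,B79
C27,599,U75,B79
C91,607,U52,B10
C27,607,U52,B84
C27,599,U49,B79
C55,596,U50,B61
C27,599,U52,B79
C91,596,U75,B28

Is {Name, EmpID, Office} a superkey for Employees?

No

Two distinct rows share (Name=C55, EmpID=596, Office=U50), so {Name, EmpID, Office} does not determine every attribute — not a superkey.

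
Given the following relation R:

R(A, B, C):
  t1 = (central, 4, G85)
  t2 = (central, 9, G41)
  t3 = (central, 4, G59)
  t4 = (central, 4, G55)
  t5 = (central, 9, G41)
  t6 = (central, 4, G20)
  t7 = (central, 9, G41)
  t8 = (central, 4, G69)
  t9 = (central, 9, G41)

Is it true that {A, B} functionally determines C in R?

(A=central, B=4): rows 1, 3, 4, 6, 8 → C takes values {G85, G59, G55, G20, G69} — violation
(A=central, B=9): rows 2, 5, 7, 9 → C = G41, G41, G41, G41 ✓
Two rows agree on {A, B} but differ on C, so {A, B} -> C does not hold.

No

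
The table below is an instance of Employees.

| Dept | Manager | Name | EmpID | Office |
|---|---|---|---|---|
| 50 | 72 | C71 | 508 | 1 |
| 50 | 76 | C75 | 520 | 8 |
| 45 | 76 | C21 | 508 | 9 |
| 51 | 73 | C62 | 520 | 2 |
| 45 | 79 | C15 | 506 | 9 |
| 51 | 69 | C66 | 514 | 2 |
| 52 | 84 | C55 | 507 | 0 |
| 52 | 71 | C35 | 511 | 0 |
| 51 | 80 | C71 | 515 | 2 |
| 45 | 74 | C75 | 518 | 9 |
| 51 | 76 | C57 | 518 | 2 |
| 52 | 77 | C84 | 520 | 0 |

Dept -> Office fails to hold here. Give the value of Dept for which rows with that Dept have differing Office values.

50

Dept=50: 2 rows → Office takes values {1, 8} — violation
Dept=45: 3 rows → Office = 9, 9, 9 ✓
Dept=51: 4 rows → Office = 2, 2, 2, 2 ✓
Dept=52: 3 rows → Office = 0, 0, 0 ✓
The only Dept value with inconsistent Office is Dept=50.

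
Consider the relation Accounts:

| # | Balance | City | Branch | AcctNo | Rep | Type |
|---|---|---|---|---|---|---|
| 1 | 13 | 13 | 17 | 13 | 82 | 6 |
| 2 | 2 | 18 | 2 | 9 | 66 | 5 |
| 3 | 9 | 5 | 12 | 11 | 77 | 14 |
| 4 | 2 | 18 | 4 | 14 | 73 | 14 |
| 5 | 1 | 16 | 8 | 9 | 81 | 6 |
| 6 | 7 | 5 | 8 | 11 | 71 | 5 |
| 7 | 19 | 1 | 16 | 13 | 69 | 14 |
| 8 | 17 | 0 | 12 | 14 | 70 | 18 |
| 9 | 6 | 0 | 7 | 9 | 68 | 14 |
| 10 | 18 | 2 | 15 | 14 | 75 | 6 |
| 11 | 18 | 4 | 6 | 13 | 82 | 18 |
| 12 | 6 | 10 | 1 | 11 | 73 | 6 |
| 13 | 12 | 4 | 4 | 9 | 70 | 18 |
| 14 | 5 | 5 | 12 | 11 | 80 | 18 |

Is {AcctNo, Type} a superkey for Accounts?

Yes

All 14 rows have distinct {AcctNo, Type} values, so {AcctNo, Type} → (all attributes) holds and {AcctNo, Type} is a superkey.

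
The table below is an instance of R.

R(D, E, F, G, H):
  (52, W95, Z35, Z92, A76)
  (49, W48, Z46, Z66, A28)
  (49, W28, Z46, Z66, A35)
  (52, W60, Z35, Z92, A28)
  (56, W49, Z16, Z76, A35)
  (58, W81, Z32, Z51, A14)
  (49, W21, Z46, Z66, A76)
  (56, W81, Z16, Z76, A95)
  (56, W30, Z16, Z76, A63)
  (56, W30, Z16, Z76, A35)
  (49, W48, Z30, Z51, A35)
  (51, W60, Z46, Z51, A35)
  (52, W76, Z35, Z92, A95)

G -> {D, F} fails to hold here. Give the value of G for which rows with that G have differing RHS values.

Z51

G=Z92: 3 rows → {D,F} = (52, Z35), (52, Z35), (52, Z35) ✓
G=Z66: 3 rows → {D,F} = (49, Z46), (49, Z46), (49, Z46) ✓
G=Z76: 4 rows → {D,F} = (56, Z16), (56, Z16), (56, Z16), (56, Z16) ✓
G=Z51: 3 rows → {D,F} takes values {(58, Z32), (49, Z30), (51, Z46)} — violation
The only G value with inconsistent RHS is G=Z51.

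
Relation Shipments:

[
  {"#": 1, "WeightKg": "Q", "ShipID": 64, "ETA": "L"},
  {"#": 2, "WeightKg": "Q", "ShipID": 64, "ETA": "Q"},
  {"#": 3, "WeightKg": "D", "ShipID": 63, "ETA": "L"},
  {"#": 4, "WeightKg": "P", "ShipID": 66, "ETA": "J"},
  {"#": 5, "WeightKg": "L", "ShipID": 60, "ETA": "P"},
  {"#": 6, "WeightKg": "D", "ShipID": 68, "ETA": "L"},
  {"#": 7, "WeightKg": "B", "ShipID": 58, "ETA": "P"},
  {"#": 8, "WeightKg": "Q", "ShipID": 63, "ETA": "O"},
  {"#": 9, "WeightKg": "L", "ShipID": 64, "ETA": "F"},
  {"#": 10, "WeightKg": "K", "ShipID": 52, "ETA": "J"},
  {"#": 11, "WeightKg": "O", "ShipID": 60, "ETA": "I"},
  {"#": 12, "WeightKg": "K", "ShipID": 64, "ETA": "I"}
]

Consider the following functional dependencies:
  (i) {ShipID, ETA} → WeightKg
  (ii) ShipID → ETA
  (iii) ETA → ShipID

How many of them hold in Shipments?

(i) {ShipID, ETA} → WeightKg: every LHS value maps to a single RHS value — holds.
(ii) ShipID → ETA: ShipID=64: rows 1, 2, 9, 12 → ETA takes values {L, Q, F, I} — violation; ShipID=63: rows 3, 8 → ETA takes values {L, O} — violation; ShipID=60: rows 5, 11 → ETA takes values {P, I} — violation — fails.
(iii) ETA → ShipID: ETA=L: rows 1, 3, 6 → ShipID takes values {64, 63, 68} — violation; ETA=J: rows 4, 10 → ShipID takes values {66, 52} — violation; ETA=P: rows 5, 7 → ShipID takes values {60, 58} — violation; ETA=I: rows 11, 12 → ShipID takes values {60, 64} — violation — fails.
1 of the 3 dependencies holds.

1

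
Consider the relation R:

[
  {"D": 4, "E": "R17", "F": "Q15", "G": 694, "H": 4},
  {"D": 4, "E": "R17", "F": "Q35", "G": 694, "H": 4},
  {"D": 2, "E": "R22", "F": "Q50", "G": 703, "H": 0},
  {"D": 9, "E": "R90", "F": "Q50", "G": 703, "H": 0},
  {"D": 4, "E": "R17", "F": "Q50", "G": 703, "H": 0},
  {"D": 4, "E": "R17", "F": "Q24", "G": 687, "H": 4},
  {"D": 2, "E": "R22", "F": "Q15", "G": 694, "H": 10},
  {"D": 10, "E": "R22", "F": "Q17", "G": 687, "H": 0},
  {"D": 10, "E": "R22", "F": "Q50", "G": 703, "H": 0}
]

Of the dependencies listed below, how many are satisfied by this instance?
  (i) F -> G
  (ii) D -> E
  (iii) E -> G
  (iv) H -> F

(i) F -> G: every LHS value maps to a single RHS value — holds.
(ii) D -> E: every LHS value maps to a single RHS value — holds.
(iii) E -> G: E=R17: 4 rows → G takes values {694, 703, 687} — violation; E=R22: 4 rows → G takes values {703, 694, 687} — violation — fails.
(iv) H -> F: H=4: 3 rows → F takes values {Q15, Q35, Q24} — violation; H=0: 5 rows → F takes values {Q50, Q17} — violation — fails.
2 of the 4 dependencies hold.

2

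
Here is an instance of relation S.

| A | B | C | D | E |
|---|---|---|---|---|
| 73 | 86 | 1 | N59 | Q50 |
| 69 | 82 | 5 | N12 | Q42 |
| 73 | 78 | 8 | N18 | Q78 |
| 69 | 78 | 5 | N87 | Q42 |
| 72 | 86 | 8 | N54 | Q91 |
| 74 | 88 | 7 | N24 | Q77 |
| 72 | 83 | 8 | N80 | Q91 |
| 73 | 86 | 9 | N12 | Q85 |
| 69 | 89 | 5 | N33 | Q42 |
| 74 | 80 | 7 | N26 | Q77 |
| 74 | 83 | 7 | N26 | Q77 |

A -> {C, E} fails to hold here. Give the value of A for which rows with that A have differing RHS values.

A=73: 3 rows → {C,E} takes values {(1, Q50), (8, Q78), (9, Q85)} — violation
A=69: 3 rows → {C,E} = (5, Q42), (5, Q42), (5, Q42) ✓
A=72: 2 rows → {C,E} = (8, Q91), (8, Q91) ✓
A=74: 3 rows → {C,E} = (7, Q77), (7, Q77), (7, Q77) ✓
The only A value with inconsistent RHS is A=73.

73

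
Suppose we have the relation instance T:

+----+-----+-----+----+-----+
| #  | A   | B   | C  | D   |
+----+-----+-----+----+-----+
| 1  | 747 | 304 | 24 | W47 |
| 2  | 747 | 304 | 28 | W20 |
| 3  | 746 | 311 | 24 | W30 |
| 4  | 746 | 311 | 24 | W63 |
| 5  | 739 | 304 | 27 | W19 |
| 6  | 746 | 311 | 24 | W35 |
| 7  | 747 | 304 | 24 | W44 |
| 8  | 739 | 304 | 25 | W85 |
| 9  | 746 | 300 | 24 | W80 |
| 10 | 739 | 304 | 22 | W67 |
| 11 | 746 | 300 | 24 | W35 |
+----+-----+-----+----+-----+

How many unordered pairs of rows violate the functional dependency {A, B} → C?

(A=747, B=304): violating pairs (1,2), (2,7) — 2 pairs.
(A=746, B=311): all 3 rows agree on C — 0 pairs.
(A=739, B=304): violating pairs (5,8), (5,10), (8,10) — 3 pairs.
(A=746, B=300): all 2 rows agree on C — 0 pairs.

5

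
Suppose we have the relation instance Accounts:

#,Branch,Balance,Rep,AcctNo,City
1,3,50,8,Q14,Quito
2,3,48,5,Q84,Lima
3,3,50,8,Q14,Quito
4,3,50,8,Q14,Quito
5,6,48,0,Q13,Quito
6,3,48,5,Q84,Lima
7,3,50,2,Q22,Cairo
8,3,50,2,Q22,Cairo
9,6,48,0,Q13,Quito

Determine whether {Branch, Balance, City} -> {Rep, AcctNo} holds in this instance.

(Branch=3, Balance=50, City=Quito): rows 1, 3, 4 → {Rep,AcctNo} = (8, Q14), (8, Q14), (8, Q14) ✓
(Branch=3, Balance=48, City=Lima): rows 2, 6 → {Rep,AcctNo} = (5, Q84), (5, Q84) ✓
(Branch=6, Balance=48, City=Quito): rows 5, 9 → {Rep,AcctNo} = (0, Q13), (0, Q13) ✓
(Branch=3, Balance=50, City=Cairo): rows 7, 8 → {Rep,AcctNo} = (2, Q22), (2, Q22) ✓
Every {Branch, Balance, City} value is associated with a single {Rep, AcctNo} value, so {Branch, Balance, City} -> {Rep, AcctNo} holds.

Yes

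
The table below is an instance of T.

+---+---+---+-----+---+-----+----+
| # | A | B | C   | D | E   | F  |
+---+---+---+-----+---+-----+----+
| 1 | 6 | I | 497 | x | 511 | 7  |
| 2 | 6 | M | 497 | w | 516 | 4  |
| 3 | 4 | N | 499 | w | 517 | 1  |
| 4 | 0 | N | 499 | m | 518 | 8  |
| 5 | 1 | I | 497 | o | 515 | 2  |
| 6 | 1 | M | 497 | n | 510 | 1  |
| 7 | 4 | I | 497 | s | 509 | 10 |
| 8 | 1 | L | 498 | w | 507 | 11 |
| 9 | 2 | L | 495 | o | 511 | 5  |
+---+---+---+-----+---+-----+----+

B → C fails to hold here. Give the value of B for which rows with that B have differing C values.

L

B=I: rows 1, 5, 7 → C = 497, 497, 497 ✓
B=M: rows 2, 6 → C = 497, 497 ✓
B=N: rows 3, 4 → C = 499, 499 ✓
B=L: rows 8, 9 → C takes values {498, 495} — violation
The only B value with inconsistent C is B=L.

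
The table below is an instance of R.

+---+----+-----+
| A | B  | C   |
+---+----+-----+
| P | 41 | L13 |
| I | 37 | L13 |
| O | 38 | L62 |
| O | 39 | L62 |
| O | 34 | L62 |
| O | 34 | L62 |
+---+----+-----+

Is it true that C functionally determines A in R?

No

C=L13: 2 rows → A takes values {P, I} — violation
C=L62: 4 rows → A = O, O, O, O ✓
Two rows agree on C but differ on A, so C -> A does not hold.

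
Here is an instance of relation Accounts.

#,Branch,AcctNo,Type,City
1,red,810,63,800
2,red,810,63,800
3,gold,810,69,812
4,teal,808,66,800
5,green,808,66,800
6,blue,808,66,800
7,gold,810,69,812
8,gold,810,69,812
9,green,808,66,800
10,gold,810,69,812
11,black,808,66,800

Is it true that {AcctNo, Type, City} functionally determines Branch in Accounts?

(AcctNo=810, Type=63, City=800): rows 1, 2 → Branch = red, red ✓
(AcctNo=810, Type=69, City=812): rows 3, 7, 8, 10 → Branch = gold, gold, gold, gold ✓
(AcctNo=808, Type=66, City=800): rows 4, 5, 6, 9, 11 → Branch takes values {teal, green, blue, black} — violation
Two rows agree on {AcctNo, Type, City} but differ on Branch, so {AcctNo, Type, City} -> Branch does not hold.

No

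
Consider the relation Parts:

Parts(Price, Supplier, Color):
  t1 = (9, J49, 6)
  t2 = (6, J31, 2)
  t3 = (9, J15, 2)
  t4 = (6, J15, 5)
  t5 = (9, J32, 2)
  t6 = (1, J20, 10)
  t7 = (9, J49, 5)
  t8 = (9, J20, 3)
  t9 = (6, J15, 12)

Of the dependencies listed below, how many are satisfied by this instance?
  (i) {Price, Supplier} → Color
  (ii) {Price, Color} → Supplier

(i) {Price, Supplier} → Color: (Price=9, Supplier=J49): rows 1, 7 → Color takes values {6, 5} — violation; (Price=6, Supplier=J15): rows 4, 9 → Color takes values {5, 12} — violation — fails.
(ii) {Price, Color} → Supplier: (Price=9, Color=2): rows 3, 5 → Supplier takes values {J15, J32} — violation — fails.
None of the 2 dependencies hold.

0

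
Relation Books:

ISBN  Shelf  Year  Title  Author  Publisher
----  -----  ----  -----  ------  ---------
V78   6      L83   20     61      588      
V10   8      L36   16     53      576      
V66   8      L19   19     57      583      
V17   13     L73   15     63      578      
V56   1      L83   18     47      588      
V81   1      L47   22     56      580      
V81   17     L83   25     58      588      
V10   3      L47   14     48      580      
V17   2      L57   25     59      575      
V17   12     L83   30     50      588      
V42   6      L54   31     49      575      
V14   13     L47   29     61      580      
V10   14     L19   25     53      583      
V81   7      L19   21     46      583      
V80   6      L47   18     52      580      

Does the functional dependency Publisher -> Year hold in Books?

Publisher=588: 4 rows → Year = L83, L83, L83, L83 ✓
Publisher=576: 1 row → Year = L36 ✓
Publisher=583: 3 rows → Year = L19, L19, L19 ✓
Publisher=578: 1 row → Year = L73 ✓
Publisher=580: 4 rows → Year = L47, L47, L47, L47 ✓
Publisher=575: 2 rows → Year takes values {L57, L54} — violation
Two rows agree on Publisher but differ on Year, so Publisher -> Year does not hold.

No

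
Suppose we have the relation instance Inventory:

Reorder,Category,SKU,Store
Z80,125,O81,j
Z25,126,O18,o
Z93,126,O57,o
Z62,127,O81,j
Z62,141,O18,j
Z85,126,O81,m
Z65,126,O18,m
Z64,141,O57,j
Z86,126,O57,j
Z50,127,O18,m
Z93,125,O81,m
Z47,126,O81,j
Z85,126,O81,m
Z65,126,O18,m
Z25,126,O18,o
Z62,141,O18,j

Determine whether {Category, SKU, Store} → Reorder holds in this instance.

(Category=125, SKU=O81, Store=j): 1 row → Reorder = Z80 ✓
(Category=126, SKU=O18, Store=o): 2 rows → Reorder = Z25, Z25 ✓
(Category=126, SKU=O57, Store=o): 1 row → Reorder = Z93 ✓
(Category=127, SKU=O81, Store=j): 1 row → Reorder = Z62 ✓
(Category=141, SKU=O18, Store=j): 2 rows → Reorder = Z62, Z62 ✓
(Category=126, SKU=O81, Store=m): 2 rows → Reorder = Z85, Z85 ✓
(Category=126, SKU=O18, Store=m): 2 rows → Reorder = Z65, Z65 ✓
(Category=141, SKU=O57, Store=j): 1 row → Reorder = Z64 ✓
(Category=126, SKU=O57, Store=j): 1 row → Reorder = Z86 ✓
(Category=127, SKU=O18, Store=m): 1 row → Reorder = Z50 ✓
(Category=125, SKU=O81, Store=m): 1 row → Reorder = Z93 ✓
(Category=126, SKU=O81, Store=j): 1 row → Reorder = Z47 ✓
Every {Category, SKU, Store} value is associated with a single Reorder value, so {Category, SKU, Store} → Reorder holds.

Yes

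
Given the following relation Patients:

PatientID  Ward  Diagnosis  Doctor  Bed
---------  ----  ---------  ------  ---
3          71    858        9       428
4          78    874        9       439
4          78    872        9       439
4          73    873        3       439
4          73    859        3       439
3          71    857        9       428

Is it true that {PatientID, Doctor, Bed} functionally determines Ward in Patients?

(PatientID=3, Doctor=9, Bed=428): 2 rows → Ward = 71, 71 ✓
(PatientID=4, Doctor=9, Bed=439): 2 rows → Ward = 78, 78 ✓
(PatientID=4, Doctor=3, Bed=439): 2 rows → Ward = 73, 73 ✓
Every {PatientID, Doctor, Bed} value is associated with a single Ward value, so {PatientID, Doctor, Bed} → Ward holds.

Yes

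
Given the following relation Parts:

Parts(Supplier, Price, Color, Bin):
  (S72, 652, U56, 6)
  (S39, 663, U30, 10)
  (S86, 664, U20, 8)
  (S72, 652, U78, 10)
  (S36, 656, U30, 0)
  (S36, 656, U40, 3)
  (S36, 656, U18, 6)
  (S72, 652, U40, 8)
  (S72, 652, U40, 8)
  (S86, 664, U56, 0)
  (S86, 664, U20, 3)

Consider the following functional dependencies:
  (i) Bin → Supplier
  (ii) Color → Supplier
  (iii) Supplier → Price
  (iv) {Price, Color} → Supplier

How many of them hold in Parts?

2

(i) Bin → Supplier: Bin=6: 2 rows → Supplier takes values {S72, S36} — violation; Bin=10: 2 rows → Supplier takes values {S39, S72} — violation; Bin=8: 3 rows → Supplier takes values {S86, S72} — violation; Bin=0: 2 rows → Supplier takes values {S36, S86} — violation; Bin=3: 2 rows → Supplier takes values {S36, S86} — violation — fails.
(ii) Color → Supplier: Color=U56: 2 rows → Supplier takes values {S72, S86} — violation; Color=U30: 2 rows → Supplier takes values {S39, S36} — violation; Color=U40: 3 rows → Supplier takes values {S36, S72} — violation — fails.
(iii) Supplier → Price: every LHS value maps to a single RHS value — holds.
(iv) {Price, Color} → Supplier: every LHS value maps to a single RHS value — holds.
2 of the 4 dependencies hold.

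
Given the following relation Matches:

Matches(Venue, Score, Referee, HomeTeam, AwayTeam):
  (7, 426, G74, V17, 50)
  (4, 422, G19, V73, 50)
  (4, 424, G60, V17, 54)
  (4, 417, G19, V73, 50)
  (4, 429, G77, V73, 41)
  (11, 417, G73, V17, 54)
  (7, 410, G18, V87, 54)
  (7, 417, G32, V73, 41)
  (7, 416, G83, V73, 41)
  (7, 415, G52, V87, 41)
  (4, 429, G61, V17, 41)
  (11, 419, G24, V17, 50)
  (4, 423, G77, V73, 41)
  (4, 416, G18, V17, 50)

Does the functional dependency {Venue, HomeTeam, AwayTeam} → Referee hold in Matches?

(Venue=7, HomeTeam=V17, AwayTeam=50): 1 row → Referee = G74 ✓
(Venue=4, HomeTeam=V73, AwayTeam=50): 2 rows → Referee = G19, G19 ✓
(Venue=4, HomeTeam=V17, AwayTeam=54): 1 row → Referee = G60 ✓
(Venue=4, HomeTeam=V73, AwayTeam=41): 2 rows → Referee = G77, G77 ✓
(Venue=11, HomeTeam=V17, AwayTeam=54): 1 row → Referee = G73 ✓
(Venue=7, HomeTeam=V87, AwayTeam=54): 1 row → Referee = G18 ✓
(Venue=7, HomeTeam=V73, AwayTeam=41): 2 rows → Referee takes values {G32, G83} — violation
(Venue=7, HomeTeam=V87, AwayTeam=41): 1 row → Referee = G52 ✓
(Venue=4, HomeTeam=V17, AwayTeam=41): 1 row → Referee = G61 ✓
(Venue=11, HomeTeam=V17, AwayTeam=50): 1 row → Referee = G24 ✓
(Venue=4, HomeTeam=V17, AwayTeam=50): 1 row → Referee = G18 ✓
Two rows agree on {Venue, HomeTeam, AwayTeam} but differ on Referee, so {Venue, HomeTeam, AwayTeam} → Referee does not hold.

No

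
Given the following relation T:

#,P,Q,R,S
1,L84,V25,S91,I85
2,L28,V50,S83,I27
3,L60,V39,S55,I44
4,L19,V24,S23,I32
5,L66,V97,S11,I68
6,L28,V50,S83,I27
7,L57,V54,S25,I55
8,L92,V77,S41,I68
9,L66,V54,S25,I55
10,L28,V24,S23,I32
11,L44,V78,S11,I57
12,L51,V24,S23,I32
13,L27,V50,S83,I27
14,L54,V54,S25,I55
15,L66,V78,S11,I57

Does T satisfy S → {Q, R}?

No

S=I85: row 1 → {Q,R} = (V25, S91) ✓
S=I27: rows 2, 6, 13 → {Q,R} = (V50, S83), (V50, S83), (V50, S83) ✓
S=I44: row 3 → {Q,R} = (V39, S55) ✓
S=I32: rows 4, 10, 12 → {Q,R} = (V24, S23), (V24, S23), (V24, S23) ✓
S=I68: rows 5, 8 → {Q,R} takes values {(V97, S11), (V77, S41)} — violation
S=I55: rows 7, 9, 14 → {Q,R} = (V54, S25), (V54, S25), (V54, S25) ✓
S=I57: rows 11, 15 → {Q,R} = (V78, S11), (V78, S11) ✓
Two rows agree on S but differ on {Q, R}, so S → {Q, R} does not hold.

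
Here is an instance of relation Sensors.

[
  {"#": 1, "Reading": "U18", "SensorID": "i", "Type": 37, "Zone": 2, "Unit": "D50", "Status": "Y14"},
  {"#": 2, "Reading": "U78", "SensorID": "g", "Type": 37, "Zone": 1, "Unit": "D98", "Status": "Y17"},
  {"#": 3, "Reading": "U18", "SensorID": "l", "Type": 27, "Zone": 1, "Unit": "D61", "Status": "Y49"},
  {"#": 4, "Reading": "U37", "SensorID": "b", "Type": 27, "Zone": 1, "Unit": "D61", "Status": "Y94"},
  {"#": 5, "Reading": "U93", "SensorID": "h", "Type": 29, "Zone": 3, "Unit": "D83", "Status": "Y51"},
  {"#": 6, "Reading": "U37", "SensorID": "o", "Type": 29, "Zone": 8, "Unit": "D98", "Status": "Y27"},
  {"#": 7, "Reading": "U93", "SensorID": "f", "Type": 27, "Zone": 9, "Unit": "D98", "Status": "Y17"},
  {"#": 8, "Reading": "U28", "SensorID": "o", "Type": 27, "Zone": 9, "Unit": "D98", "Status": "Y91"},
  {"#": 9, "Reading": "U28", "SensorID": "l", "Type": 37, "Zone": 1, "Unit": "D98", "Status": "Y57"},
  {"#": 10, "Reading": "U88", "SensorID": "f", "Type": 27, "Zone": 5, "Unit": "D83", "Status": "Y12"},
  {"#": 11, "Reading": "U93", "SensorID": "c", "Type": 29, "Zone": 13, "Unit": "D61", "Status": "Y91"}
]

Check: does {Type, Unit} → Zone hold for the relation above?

(Type=37, Unit=D50): row 1 → Zone = 2 ✓
(Type=37, Unit=D98): rows 2, 9 → Zone = 1, 1 ✓
(Type=27, Unit=D61): rows 3, 4 → Zone = 1, 1 ✓
(Type=29, Unit=D83): row 5 → Zone = 3 ✓
(Type=29, Unit=D98): row 6 → Zone = 8 ✓
(Type=27, Unit=D98): rows 7, 8 → Zone = 9, 9 ✓
(Type=27, Unit=D83): row 10 → Zone = 5 ✓
(Type=29, Unit=D61): row 11 → Zone = 13 ✓
Every {Type, Unit} value is associated with a single Zone value, so {Type, Unit} → Zone holds.

Yes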